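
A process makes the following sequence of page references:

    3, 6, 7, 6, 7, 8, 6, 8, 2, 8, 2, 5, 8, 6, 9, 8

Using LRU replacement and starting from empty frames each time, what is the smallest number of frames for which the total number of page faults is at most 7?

4

f=1: 16 faults
f=2: 11 faults
f=3: 8 faults
f=4: 7 faults
f=5: 7 faults
f=6: 7 faults
f=7: 7 faults
Smallest f with faults ≤ 7 is 4.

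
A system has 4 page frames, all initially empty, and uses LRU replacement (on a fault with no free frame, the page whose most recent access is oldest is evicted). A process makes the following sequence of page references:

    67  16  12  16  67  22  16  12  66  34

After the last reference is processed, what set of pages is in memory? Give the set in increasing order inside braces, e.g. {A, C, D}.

67: miss, frames {67}
16: miss, frames {67,16}
12: miss, frames {67,16,12}
16: hit
67: hit
22: miss, frames {12,16,67,22}
16: hit
12: hit
66: miss, evict 67, frames {22,16,12,66}
34: miss, evict 22, frames {16,12,66,34}

{12, 16, 34, 66}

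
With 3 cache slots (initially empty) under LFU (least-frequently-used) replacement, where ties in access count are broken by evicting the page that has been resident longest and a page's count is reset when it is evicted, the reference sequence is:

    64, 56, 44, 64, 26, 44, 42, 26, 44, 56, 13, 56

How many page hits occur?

3

64 -> fault, frames (64)
56 -> fault, frames (64 56)
44 -> fault, frames (64 56 44)
64 -> hit
26 -> fault, evict 56, frames (64 44 26)
44 -> hit
42 -> fault, evict 26, frames (64 44 42)
26 -> fault, evict 42, frames (64 44 26)
44 -> hit
56 -> fault, evict 26, frames (64 44 56)
13 -> fault, evict 56, frames (64 44 13)
56 -> fault, evict 13, frames (64 44 56)
Hits: 3.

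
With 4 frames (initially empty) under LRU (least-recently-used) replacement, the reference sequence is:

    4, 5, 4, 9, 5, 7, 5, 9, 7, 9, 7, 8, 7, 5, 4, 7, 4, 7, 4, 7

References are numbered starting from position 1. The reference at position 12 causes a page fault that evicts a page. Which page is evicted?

pos 1: 4 -> miss, frames (4)
pos 2: 5 -> miss, frames (4 5)
pos 3: 4 -> hit
pos 4: 9 -> miss, frames (5 4 9)
pos 5: 5 -> hit
pos 6: 7 -> miss, frames (4 9 5 7)
pos 7: 5 -> hit
pos 8: 9 -> hit
pos 9: 7 -> hit
pos 10: 9 -> hit
pos 11: 7 -> hit
pos 12: 8 -> miss, evict 4, frames (5 9 7 8)
At position 12, page 4 is evicted.

4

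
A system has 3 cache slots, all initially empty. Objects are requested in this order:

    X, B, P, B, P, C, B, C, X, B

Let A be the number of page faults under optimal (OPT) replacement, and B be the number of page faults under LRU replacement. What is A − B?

Under OPT: F F F . . F . . . . → 4 faults.
Under LRU: F F F . . F . . F . → 5 faults.
A − B = 4 − 5 = -1.

-1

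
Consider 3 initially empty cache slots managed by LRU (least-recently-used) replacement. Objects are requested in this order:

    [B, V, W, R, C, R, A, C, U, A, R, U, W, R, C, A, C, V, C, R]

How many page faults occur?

B → fault, frames {B}
V → fault, frames {B,V}
W → fault, frames {B,V,W}
R → fault, evict B, frames {V,W,R}
C → fault, evict V, frames {W,R,C}
R → hit
A → fault, evict W, frames {C,R,A}
C → hit
U → fault, evict R, frames {A,C,U}
A → hit
R → fault, evict C, frames {U,A,R}
U → hit
W → fault, evict A, frames {R,U,W}
R → hit
C → fault, evict U, frames {W,R,C}
A → fault, evict W, frames {R,C,A}
C → hit
V → fault, evict R, frames {A,C,V}
C → hit
R → fault, evict A, frames {V,C,R}
Page faults: 13.

13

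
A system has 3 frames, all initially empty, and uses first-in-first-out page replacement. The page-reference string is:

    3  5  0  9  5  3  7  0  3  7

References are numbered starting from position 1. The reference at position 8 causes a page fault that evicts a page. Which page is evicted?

9

pos 1: 3 -> fault, frames [3]
pos 2: 5 -> fault, frames [3, 5]
pos 3: 0 -> fault, frames [3, 5, 0]
pos 4: 9 -> fault, evict 3, frames [5, 0, 9]
pos 5: 5 -> hit
pos 6: 3 -> fault, evict 5, frames [0, 9, 3]
pos 7: 7 -> fault, evict 0, frames [9, 3, 7]
pos 8: 0 -> fault, evict 9, frames [3, 7, 0]
At position 8, page 9 is evicted.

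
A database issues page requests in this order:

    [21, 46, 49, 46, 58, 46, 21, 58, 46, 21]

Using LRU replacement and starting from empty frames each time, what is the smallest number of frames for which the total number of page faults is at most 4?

4

f=1: 10 faults
f=2: 8 faults
f=3: 5 faults
f=4: 4 faults
Smallest f with faults ≤ 4 is 4.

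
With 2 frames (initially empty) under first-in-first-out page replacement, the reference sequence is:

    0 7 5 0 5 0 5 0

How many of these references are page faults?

0 → miss, frames (0)
7 → miss, frames (0 7)
5 → miss, evict 0, frames (7 5)
0 → miss, evict 7, frames (5 0)
5 → hit
0 → hit
5 → hit
0 → hit
Page faults: 4.

4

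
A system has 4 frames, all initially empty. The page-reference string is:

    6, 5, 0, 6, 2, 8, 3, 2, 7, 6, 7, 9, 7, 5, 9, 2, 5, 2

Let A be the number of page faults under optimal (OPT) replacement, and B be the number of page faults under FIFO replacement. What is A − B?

-3

Under OPT: F F F . F F F . F . . F . . . . . . → 8 faults.
Under FIFO: F F F . F F F . F F . F . F . F . . → 11 faults.
A − B = 8 − 11 = -3.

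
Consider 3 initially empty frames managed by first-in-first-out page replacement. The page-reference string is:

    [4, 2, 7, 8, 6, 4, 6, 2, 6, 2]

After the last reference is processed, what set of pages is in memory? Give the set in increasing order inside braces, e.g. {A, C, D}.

{2, 4, 6}

4 -> fault, frames [4]
2 -> fault, frames [4, 2]
7 -> fault, frames [4, 2, 7]
8 -> fault, evict 4, frames [2, 7, 8]
6 -> fault, evict 2, frames [7, 8, 6]
4 -> fault, evict 7, frames [8, 6, 4]
6 -> hit
2 -> fault, evict 8, frames [6, 4, 2]
6 -> hit
2 -> hit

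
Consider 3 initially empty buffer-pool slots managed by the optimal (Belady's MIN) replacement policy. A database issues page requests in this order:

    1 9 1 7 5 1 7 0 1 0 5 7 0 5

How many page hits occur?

1 → miss, frames (1)
9 → miss, frames (1 9)
1 → hit
7 → miss, frames (1 9 7)
5 → miss, evict 9, frames (1 7 5)
1 → hit
7 → hit
0 → miss, evict 7, frames (1 5 0)
1 → hit
0 → hit
5 → hit
7 → miss, evict 1, frames (5 0 7)
0 → hit
5 → hit
Hits: 8.

8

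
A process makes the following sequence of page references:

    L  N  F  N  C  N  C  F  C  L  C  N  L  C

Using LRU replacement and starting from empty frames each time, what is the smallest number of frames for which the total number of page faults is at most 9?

2

f=1: 14 faults
f=2: 9 faults
f=3: 6 faults
f=4: 4 faults
Smallest f with faults ≤ 9 is 2.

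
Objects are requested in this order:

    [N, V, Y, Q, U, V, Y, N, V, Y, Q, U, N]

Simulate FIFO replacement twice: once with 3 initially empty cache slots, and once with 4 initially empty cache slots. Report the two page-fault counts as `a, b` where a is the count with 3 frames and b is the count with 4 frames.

3 frames: F F F F F F F F . . F F . → 10 faults.
4 frames: F F F F F . . F F F F F F → 11 faults.
11 > 10: adding a frame increased faults — Belady's anomaly.

10, 11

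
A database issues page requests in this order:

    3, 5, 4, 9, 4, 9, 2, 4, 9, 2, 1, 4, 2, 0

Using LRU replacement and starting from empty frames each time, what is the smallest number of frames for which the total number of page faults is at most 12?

f=1: 14 faults
f=2: 12 faults
f=3: 8 faults
f=4: 7 faults
f=5: 7 faults
f=6: 7 faults
f=7: 7 faults
Smallest f with faults ≤ 12 is 2.

2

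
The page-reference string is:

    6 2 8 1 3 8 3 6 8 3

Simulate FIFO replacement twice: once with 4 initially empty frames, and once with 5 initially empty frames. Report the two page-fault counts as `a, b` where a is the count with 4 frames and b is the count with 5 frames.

6, 5

4 frames: F F F F F . . F . . → 6 faults.
5 frames: F F F F F . . . . . → 5 faults.
5 < 6: adding a frame reduced faults, as is typical.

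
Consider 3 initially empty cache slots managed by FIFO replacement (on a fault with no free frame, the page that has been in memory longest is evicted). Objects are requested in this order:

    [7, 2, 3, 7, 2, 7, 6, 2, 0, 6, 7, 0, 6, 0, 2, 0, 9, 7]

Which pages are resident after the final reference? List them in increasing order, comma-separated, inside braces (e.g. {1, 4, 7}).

{2, 7, 9}

7 -> fault, frames {7}
2 -> fault, frames {7,2}
3 -> fault, frames {7,2,3}
7 -> hit
2 -> hit
7 -> hit
6 -> fault, evict 7, frames {2,3,6}
2 -> hit
0 -> fault, evict 2, frames {3,6,0}
6 -> hit
7 -> fault, evict 3, frames {6,0,7}
0 -> hit
6 -> hit
0 -> hit
2 -> fault, evict 6, frames {0,7,2}
0 -> hit
9 -> fault, evict 0, frames {7,2,9}
7 -> hit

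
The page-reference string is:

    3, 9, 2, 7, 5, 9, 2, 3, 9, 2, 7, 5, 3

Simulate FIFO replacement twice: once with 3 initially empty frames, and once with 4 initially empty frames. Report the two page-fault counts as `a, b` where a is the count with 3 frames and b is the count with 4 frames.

10, 11

3 frames: F F F F F F F F . . F F . → 10 faults.
4 frames: F F F F F . . F F F F F F → 11 faults.
11 > 10: adding a frame increased faults — Belady's anomaly.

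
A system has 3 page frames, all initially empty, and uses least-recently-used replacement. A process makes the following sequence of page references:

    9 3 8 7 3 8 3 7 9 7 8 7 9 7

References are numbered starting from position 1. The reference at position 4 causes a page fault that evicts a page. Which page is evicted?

9

pos 1: 9: fault, frames [9]
pos 2: 3: fault, frames [9, 3]
pos 3: 8: fault, frames [9, 3, 8]
pos 4: 7: fault, evict 9, frames [3, 8, 7]
At position 4, page 9 is evicted.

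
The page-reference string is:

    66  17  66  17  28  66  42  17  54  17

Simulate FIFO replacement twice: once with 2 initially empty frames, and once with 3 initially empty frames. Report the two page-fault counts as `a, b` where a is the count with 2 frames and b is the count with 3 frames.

2 frames: F F . . F F F F F . → 7 faults.
3 frames: F F . . F . F . F F → 6 faults.
6 < 7: adding a frame reduced faults, as is typical.

7, 6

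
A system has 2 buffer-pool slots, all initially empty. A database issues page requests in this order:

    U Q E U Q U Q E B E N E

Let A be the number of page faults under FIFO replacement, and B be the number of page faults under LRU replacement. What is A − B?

1

Under FIFO: F F F F F . . F F . F F → 9 faults.
Under LRU: F F F F F . . F F . F . → 8 faults.
A − B = 9 − 8 = 1.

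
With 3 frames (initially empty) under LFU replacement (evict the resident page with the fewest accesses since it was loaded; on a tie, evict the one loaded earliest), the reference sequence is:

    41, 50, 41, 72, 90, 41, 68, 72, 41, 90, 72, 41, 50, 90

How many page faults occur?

41 -> miss, frames [41]
50 -> miss, frames [41, 50]
41 -> hit
72 -> miss, frames [41, 50, 72]
90 -> miss, evict 50, frames [41, 72, 90]
41 -> hit
68 -> miss, evict 72, frames [41, 90, 68]
72 -> miss, evict 90, frames [41, 68, 72]
41 -> hit
90 -> miss, evict 68, frames [41, 72, 90]
72 -> hit
41 -> hit
50 -> miss, evict 90, frames [41, 72, 50]
90 -> miss, evict 50, frames [41, 72, 90]
Page faults: 9.

9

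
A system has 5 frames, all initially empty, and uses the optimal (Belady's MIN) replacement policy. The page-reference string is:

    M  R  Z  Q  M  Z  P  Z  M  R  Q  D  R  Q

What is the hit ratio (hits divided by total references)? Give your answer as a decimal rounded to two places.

0.57

M: fault, frames (M)
R: fault, frames (M R)
Z: fault, frames (M R Z)
Q: fault, frames (M R Z Q)
M: hit
Z: hit
P: fault, frames (M R Z Q P)
Z: hit
M: hit
R: hit
Q: hit
D: fault, evict P, frames (M R Z Q D)
R: hit
Q: hit
Hits: 8 of 14 references → 8/14 = 0.5714.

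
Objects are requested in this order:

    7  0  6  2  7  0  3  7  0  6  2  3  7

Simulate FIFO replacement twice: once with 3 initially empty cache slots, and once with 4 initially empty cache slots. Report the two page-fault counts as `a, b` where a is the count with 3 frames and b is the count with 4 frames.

10, 11

3 frames: F F F F F F F . . F F . F → 10 faults.
4 frames: F F F F . . F F F F F F F → 11 faults.
11 > 10: adding a frame increased faults — Belady's anomaly.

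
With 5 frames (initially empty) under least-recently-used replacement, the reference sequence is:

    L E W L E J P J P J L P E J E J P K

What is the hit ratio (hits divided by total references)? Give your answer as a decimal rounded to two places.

L -> miss, frames (L)
E -> miss, frames (L E)
W -> miss, frames (L E W)
L -> hit
E -> hit
J -> miss, frames (W L E J)
P -> miss, frames (W L E J P)
J -> hit
P -> hit
J -> hit
L -> hit
P -> hit
E -> hit
J -> hit
E -> hit
J -> hit
P -> hit
K -> miss, evict W, frames (L E J P K)
Hits: 12 of 18 references → 12/18 = 0.6667.

0.67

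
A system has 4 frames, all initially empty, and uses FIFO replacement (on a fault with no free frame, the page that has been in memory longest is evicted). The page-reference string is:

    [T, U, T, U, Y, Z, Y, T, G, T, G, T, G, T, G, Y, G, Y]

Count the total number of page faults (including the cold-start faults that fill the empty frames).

T -> miss, frames {T}
U -> miss, frames {T,U}
T -> hit
U -> hit
Y -> miss, frames {T,U,Y}
Z -> miss, frames {T,U,Y,Z}
Y -> hit
T -> hit
G -> miss, evict T, frames {U,Y,Z,G}
T -> miss, evict U, frames {Y,Z,G,T}
G -> hit
T -> hit
G -> hit
T -> hit
G -> hit
Y -> hit
G -> hit
Y -> hit
Page faults: 6.

6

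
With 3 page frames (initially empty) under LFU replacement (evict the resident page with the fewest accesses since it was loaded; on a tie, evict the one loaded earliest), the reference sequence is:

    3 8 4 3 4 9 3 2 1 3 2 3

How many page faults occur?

3: fault, frames [3]
8: fault, frames [3, 8]
4: fault, frames [3, 8, 4]
3: hit
4: hit
9: fault, evict 8, frames [3, 4, 9]
3: hit
2: fault, evict 9, frames [3, 4, 2]
1: fault, evict 2, frames [3, 4, 1]
3: hit
2: fault, evict 1, frames [3, 4, 2]
3: hit
Page faults: 7.

7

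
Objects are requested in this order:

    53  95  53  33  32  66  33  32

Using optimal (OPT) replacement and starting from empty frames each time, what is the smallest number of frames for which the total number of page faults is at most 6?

f=1: 8 faults
f=2: 6 faults
f=3: 5 faults
f=4: 5 faults
f=5: 5 faults
Smallest f with faults ≤ 6 is 2.

2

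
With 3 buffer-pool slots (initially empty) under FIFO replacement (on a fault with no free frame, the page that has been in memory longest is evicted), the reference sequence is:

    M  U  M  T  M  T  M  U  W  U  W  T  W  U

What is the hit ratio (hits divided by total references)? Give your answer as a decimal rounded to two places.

0.71

M: fault, frames [M]
U: fault, frames [M, U]
M: hit
T: fault, frames [M, U, T]
M: hit
T: hit
M: hit
U: hit
W: fault, evict M, frames [U, T, W]
U: hit
W: hit
T: hit
W: hit
U: hit
Hits: 10 of 14 references → 10/14 = 0.7143.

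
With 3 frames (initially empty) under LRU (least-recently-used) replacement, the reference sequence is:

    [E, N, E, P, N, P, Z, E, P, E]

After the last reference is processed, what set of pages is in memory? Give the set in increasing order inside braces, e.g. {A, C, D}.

{E, P, Z}

E → fault, frames [E]
N → fault, frames [E, N]
E → hit
P → fault, frames [N, E, P]
N → hit
P → hit
Z → fault, evict E, frames [N, P, Z]
E → fault, evict N, frames [P, Z, E]
P → hit
E → hit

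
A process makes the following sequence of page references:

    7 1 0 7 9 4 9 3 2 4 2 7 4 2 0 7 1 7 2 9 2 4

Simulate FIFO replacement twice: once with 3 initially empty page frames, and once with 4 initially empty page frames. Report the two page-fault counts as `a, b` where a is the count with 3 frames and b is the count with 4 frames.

15, 13

3 frames: F F F . F F . F F . . F F . F . F F F F . F → 15 faults.
4 frames: F F F . F F . F F . . F . . F . F . . F F F → 13 faults.
13 < 15: adding a frame reduced faults, as is typical.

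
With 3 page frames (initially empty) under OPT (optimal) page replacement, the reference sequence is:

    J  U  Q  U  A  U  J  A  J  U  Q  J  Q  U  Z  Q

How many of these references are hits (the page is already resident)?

10

J -> fault, frames (J)
U -> fault, frames (J U)
Q -> fault, frames (J U Q)
U -> hit
A -> fault, evict Q, frames (J U A)
U -> hit
J -> hit
A -> hit
J -> hit
U -> hit
Q -> fault, evict A, frames (J U Q)
J -> hit
Q -> hit
U -> hit
Z -> fault, evict U, frames (J Q Z)
Q -> hit
Hits: 10.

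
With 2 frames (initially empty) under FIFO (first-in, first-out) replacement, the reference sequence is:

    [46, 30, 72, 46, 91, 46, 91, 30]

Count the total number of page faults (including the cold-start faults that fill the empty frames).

6

46 → fault, frames (46)
30 → fault, frames (46 30)
72 → fault, evict 46, frames (30 72)
46 → fault, evict 30, frames (72 46)
91 → fault, evict 72, frames (46 91)
46 → hit
91 → hit
30 → fault, evict 46, frames (91 30)
Page faults: 6.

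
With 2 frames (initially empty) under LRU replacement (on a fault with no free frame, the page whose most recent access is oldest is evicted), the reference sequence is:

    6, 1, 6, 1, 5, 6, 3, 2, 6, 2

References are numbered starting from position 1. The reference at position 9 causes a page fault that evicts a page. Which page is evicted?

pos 1: 6 → fault, frames [6]
pos 2: 1 → fault, frames [6, 1]
pos 3: 6 → hit
pos 4: 1 → hit
pos 5: 5 → fault, evict 6, frames [1, 5]
pos 6: 6 → fault, evict 1, frames [5, 6]
pos 7: 3 → fault, evict 5, frames [6, 3]
pos 8: 2 → fault, evict 6, frames [3, 2]
pos 9: 6 → fault, evict 3, frames [2, 6]
At position 9, page 3 is evicted.

3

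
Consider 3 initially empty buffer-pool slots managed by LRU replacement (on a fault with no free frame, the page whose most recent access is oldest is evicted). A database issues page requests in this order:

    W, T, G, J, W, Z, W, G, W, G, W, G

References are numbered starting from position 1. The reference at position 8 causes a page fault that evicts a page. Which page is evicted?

J

pos 1: W: fault, frames {W}
pos 2: T: fault, frames {W,T}
pos 3: G: fault, frames {W,T,G}
pos 4: J: fault, evict W, frames {T,G,J}
pos 5: W: fault, evict T, frames {G,J,W}
pos 6: Z: fault, evict G, frames {J,W,Z}
pos 7: W: hit
pos 8: G: fault, evict J, frames {Z,W,G}
At position 8, page J is evicted.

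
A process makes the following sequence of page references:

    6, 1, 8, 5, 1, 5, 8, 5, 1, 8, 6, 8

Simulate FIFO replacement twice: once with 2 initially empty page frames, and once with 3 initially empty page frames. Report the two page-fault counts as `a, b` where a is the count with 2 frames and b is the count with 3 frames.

10, 5

2 frames: F F F F F . F F F F F . → 10 faults.
3 frames: F F F F . . . . . . F . → 5 faults.
5 < 10: adding a frame reduced faults, as is typical.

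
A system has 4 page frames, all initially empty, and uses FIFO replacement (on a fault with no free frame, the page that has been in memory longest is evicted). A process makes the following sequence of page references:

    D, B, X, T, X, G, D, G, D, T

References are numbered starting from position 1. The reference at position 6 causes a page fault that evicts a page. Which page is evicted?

pos 1: D: miss, frames {D}
pos 2: B: miss, frames {D,B}
pos 3: X: miss, frames {D,B,X}
pos 4: T: miss, frames {D,B,X,T}
pos 5: X: hit
pos 6: G: miss, evict D, frames {B,X,T,G}
At position 6, page D is evicted.

D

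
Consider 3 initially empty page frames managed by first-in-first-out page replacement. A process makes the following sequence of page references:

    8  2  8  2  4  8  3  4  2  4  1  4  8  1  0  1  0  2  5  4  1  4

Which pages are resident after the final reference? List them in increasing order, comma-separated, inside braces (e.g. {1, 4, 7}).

{1, 4, 5}

8: fault, frames {8}
2: fault, frames {8,2}
8: hit
2: hit
4: fault, frames {8,2,4}
8: hit
3: fault, evict 8, frames {2,4,3}
4: hit
2: hit
4: hit
1: fault, evict 2, frames {4,3,1}
4: hit
8: fault, evict 4, frames {3,1,8}
1: hit
0: fault, evict 3, frames {1,8,0}
1: hit
0: hit
2: fault, evict 1, frames {8,0,2}
5: fault, evict 8, frames {0,2,5}
4: fault, evict 0, frames {2,5,4}
1: fault, evict 2, frames {5,4,1}
4: hit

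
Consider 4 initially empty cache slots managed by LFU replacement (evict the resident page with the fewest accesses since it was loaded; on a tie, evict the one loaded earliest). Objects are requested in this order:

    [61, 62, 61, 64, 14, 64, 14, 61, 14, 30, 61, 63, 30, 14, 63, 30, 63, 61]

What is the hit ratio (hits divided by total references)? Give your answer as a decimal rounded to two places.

0.44

61 -> miss, frames (61)
62 -> miss, frames (61 62)
61 -> hit
64 -> miss, frames (61 62 64)
14 -> miss, frames (61 62 64 14)
64 -> hit
14 -> hit
61 -> hit
14 -> hit
30 -> miss, evict 62, frames (61 64 14 30)
61 -> hit
63 -> miss, evict 30, frames (61 64 14 63)
30 -> miss, evict 63, frames (61 64 14 30)
14 -> hit
63 -> miss, evict 30, frames (61 64 14 63)
30 -> miss, evict 63, frames (61 64 14 30)
63 -> miss, evict 30, frames (61 64 14 63)
61 -> hit
Hits: 8 of 18 references → 8/18 = 0.4444.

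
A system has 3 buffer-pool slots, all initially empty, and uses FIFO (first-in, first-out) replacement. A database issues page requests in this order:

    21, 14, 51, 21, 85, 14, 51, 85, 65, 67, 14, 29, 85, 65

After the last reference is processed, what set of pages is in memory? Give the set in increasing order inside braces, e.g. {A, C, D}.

{29, 65, 85}

21: fault, frames {21}
14: fault, frames {21,14}
51: fault, frames {21,14,51}
21: hit
85: fault, evict 21, frames {14,51,85}
14: hit
51: hit
85: hit
65: fault, evict 14, frames {51,85,65}
67: fault, evict 51, frames {85,65,67}
14: fault, evict 85, frames {65,67,14}
29: fault, evict 65, frames {67,14,29}
85: fault, evict 67, frames {14,29,85}
65: fault, evict 14, frames {29,85,65}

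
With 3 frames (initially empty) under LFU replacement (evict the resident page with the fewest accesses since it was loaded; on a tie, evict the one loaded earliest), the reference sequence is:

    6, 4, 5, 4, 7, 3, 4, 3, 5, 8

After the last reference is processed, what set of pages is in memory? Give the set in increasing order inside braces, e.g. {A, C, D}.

{3, 4, 8}

6 -> fault, frames (6)
4 -> fault, frames (6 4)
5 -> fault, frames (6 4 5)
4 -> hit
7 -> fault, evict 6, frames (4 5 7)
3 -> fault, evict 5, frames (4 7 3)
4 -> hit
3 -> hit
5 -> fault, evict 7, frames (4 3 5)
8 -> fault, evict 5, frames (4 3 8)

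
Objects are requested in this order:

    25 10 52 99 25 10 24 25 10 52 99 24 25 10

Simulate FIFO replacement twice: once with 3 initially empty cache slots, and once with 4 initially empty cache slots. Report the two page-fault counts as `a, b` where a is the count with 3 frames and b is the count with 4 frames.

11, 12

3 frames: F F F F F F F . . F F . F F → 11 faults.
4 frames: F F F F . . F F F F F F F F → 12 faults.
12 > 11: adding a frame increased faults — Belady's anomaly.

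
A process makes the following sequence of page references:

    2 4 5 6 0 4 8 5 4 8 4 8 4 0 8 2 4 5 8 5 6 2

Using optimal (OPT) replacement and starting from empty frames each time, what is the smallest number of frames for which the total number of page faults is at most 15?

f=1: 22 faults
f=2: 14 faults
f=3: 10 faults
f=4: 8 faults
f=5: 7 faults
f=6: 6 faults
Smallest f with faults ≤ 15 is 2.

2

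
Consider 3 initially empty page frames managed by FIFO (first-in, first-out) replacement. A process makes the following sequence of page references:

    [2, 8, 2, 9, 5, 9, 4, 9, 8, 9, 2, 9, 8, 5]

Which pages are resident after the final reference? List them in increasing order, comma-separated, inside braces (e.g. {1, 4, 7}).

{2, 5, 9}

2: fault, frames [2]
8: fault, frames [2, 8]
2: hit
9: fault, frames [2, 8, 9]
5: fault, evict 2, frames [8, 9, 5]
9: hit
4: fault, evict 8, frames [9, 5, 4]
9: hit
8: fault, evict 9, frames [5, 4, 8]
9: fault, evict 5, frames [4, 8, 9]
2: fault, evict 4, frames [8, 9, 2]
9: hit
8: hit
5: fault, evict 8, frames [9, 2, 5]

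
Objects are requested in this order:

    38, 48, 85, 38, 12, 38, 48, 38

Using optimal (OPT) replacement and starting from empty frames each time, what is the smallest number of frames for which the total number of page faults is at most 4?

f=1: 8 faults
f=2: 5 faults
f=3: 4 faults
f=4: 4 faults
Smallest f with faults ≤ 4 is 3.

3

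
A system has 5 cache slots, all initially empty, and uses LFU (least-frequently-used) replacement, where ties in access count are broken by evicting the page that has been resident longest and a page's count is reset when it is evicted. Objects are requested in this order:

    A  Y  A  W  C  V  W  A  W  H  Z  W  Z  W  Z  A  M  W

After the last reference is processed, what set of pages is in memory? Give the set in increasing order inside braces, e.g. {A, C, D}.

A: fault, frames {A}
Y: fault, frames {A,Y}
A: hit
W: fault, frames {A,Y,W}
C: fault, frames {A,Y,W,C}
V: fault, frames {A,Y,W,C,V}
W: hit
A: hit
W: hit
H: fault, evict Y, frames {A,W,C,V,H}
Z: fault, evict C, frames {A,W,V,H,Z}
W: hit
Z: hit
W: hit
Z: hit
A: hit
M: fault, evict V, frames {A,W,H,Z,M}
W: hit

{A, H, M, W, Z}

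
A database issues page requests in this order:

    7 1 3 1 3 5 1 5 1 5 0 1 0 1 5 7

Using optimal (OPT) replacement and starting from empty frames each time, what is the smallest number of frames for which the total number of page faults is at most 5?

4

f=1: 16 faults
f=2: 7 faults
f=3: 6 faults
f=4: 5 faults
f=5: 5 faults
Smallest f with faults ≤ 5 is 4.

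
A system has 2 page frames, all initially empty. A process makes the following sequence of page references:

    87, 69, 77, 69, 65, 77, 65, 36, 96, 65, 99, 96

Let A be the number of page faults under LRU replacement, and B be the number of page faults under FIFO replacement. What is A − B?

Under LRU: F F F . F F . F F F F F → 10 faults.
Under FIFO: F F F . F . . F F F F F → 9 faults.
A − B = 10 − 9 = 1.

1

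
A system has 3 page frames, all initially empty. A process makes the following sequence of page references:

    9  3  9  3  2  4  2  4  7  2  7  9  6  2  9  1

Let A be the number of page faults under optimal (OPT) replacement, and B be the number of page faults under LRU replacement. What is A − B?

Under OPT: F F . . F F . . F . . . F . . F → 7 faults.
Under LRU: F F . . F F . . F . . F F F . F → 9 faults.
A − B = 7 − 9 = -2.

-2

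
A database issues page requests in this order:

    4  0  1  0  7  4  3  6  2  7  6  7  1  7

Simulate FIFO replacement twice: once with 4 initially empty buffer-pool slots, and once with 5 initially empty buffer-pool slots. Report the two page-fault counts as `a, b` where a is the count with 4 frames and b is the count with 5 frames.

9, 7

4 frames: F F F . F . F F F . . . F F → 9 faults.
5 frames: F F F . F . F F F . . . . . → 7 faults.
7 < 9: adding a frame reduced faults, as is typical.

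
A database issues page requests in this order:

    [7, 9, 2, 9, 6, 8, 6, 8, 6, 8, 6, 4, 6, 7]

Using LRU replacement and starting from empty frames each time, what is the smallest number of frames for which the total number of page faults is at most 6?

6

f=1: 14 faults
f=2: 7 faults
f=3: 7 faults
f=4: 7 faults
f=5: 7 faults
f=6: 6 faults
Smallest f with faults ≤ 6 is 6.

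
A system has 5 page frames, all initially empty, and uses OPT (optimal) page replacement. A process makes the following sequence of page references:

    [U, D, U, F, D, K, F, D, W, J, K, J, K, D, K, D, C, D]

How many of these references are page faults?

7

U -> miss, frames {U}
D -> miss, frames {U,D}
U -> hit
F -> miss, frames {U,D,F}
D -> hit
K -> miss, frames {U,D,F,K}
F -> hit
D -> hit
W -> miss, frames {U,D,F,K,W}
J -> miss, evict W, frames {U,D,F,K,J}
K -> hit
J -> hit
K -> hit
D -> hit
K -> hit
D -> hit
C -> miss, evict J, frames {U,D,F,K,C}
D -> hit
Page faults: 7.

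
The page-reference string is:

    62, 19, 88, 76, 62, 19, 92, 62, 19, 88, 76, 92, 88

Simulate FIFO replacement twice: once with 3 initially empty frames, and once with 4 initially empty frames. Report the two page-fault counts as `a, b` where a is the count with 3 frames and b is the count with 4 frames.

3 frames: F F F F F F F . . F F . . → 9 faults.
4 frames: F F F F . . F F F F F F . → 10 faults.
10 > 9: adding a frame increased faults — Belady's anomaly.

9, 10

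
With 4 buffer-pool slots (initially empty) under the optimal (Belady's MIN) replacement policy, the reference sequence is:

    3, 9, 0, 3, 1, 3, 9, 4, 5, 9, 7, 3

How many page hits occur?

5

3: fault, frames {3}
9: fault, frames {3,9}
0: fault, frames {3,9,0}
3: hit
1: fault, frames {3,9,0,1}
3: hit
9: hit
4: fault, evict 1, frames {3,9,0,4}
5: fault, evict 4, frames {3,9,0,5}
9: hit
7: fault, evict 5, frames {3,9,0,7}
3: hit
Hits: 5.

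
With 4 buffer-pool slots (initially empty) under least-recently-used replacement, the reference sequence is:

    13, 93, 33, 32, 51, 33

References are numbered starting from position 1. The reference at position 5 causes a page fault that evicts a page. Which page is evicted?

pos 1: 13: fault, frames [13]
pos 2: 93: fault, frames [13, 93]
pos 3: 33: fault, frames [13, 93, 33]
pos 4: 32: fault, frames [13, 93, 33, 32]
pos 5: 51: fault, evict 13, frames [93, 33, 32, 51]
At position 5, page 13 is evicted.

13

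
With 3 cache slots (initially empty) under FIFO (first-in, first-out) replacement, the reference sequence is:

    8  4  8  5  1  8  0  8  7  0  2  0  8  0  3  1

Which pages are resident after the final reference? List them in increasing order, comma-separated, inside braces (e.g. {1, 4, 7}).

{0, 1, 3}

8: miss, frames (8)
4: miss, frames (8 4)
8: hit
5: miss, frames (8 4 5)
1: miss, evict 8, frames (4 5 1)
8: miss, evict 4, frames (5 1 8)
0: miss, evict 5, frames (1 8 0)
8: hit
7: miss, evict 1, frames (8 0 7)
0: hit
2: miss, evict 8, frames (0 7 2)
0: hit
8: miss, evict 0, frames (7 2 8)
0: miss, evict 7, frames (2 8 0)
3: miss, evict 2, frames (8 0 3)
1: miss, evict 8, frames (0 3 1)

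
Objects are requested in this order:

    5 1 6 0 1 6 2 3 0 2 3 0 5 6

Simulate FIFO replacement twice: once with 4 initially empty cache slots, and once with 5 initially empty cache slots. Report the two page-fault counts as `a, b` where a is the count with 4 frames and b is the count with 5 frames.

8, 7

4 frames: F F F F . . F F . . . . F F → 8 faults.
5 frames: F F F F . . F F . . . . F . → 7 faults.
7 < 8: adding a frame reduced faults, as is typical.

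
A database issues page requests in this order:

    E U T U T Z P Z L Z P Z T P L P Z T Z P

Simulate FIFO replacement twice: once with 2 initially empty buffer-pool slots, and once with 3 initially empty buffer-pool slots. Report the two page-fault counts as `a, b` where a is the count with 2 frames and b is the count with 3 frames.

2 frames: F F F . . F F . F F F . F . F F F F . F → 14 faults.
3 frames: F F F . . F F . F . . . F . . . F . . F → 9 faults.
9 < 14: adding a frame reduced faults, as is typical.

14, 9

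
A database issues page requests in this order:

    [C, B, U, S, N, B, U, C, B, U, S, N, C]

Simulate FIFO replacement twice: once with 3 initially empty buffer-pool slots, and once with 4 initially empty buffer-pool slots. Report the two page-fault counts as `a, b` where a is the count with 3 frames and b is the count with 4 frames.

3 frames: F F F F F F F F . . F F . → 10 faults.
4 frames: F F F F F . . F F F F F F → 11 faults.
11 > 10: adding a frame increased faults — Belady's anomaly.

10, 11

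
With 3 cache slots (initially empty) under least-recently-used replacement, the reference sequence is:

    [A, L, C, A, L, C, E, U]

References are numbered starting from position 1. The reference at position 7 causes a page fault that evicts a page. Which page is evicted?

A

pos 1: A: miss, frames (A)
pos 2: L: miss, frames (A L)
pos 3: C: miss, frames (A L C)
pos 4: A: hit
pos 5: L: hit
pos 6: C: hit
pos 7: E: miss, evict A, frames (L C E)
At position 7, page A is evicted.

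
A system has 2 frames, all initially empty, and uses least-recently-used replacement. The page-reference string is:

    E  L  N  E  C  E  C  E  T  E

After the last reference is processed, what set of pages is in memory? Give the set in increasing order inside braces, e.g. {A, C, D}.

E: fault, frames {E}
L: fault, frames {E,L}
N: fault, evict E, frames {L,N}
E: fault, evict L, frames {N,E}
C: fault, evict N, frames {E,C}
E: hit
C: hit
E: hit
T: fault, evict C, frames {E,T}
E: hit

{E, T}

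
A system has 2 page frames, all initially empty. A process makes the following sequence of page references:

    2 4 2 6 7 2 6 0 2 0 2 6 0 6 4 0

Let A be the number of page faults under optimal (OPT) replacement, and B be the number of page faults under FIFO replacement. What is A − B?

Under OPT: F F . F F . F F . . . F . . F . → 8 faults.
Under FIFO: F F . F F F F F F . . F F . F . → 11 faults.
A − B = 8 − 11 = -3.

-3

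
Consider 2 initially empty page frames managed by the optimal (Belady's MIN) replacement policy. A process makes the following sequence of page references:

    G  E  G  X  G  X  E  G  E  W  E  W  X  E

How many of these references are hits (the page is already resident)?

G → miss, frames (G)
E → miss, frames (G E)
G → hit
X → miss, evict E, frames (G X)
G → hit
X → hit
E → miss, evict X, frames (G E)
G → hit
E → hit
W → miss, evict G, frames (E W)
E → hit
W → hit
X → miss, evict W, frames (E X)
E → hit
Hits: 8.

8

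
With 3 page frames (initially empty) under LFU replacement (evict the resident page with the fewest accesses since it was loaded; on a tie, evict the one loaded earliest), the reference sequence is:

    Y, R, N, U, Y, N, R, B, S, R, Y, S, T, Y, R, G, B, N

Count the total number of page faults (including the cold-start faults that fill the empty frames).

16

Y → miss, frames [Y]
R → miss, frames [Y, R]
N → miss, frames [Y, R, N]
U → miss, evict Y, frames [R, N, U]
Y → miss, evict R, frames [N, U, Y]
N → hit
R → miss, evict U, frames [N, Y, R]
B → miss, evict Y, frames [N, R, B]
S → miss, evict R, frames [N, B, S]
R → miss, evict B, frames [N, S, R]
Y → miss, evict S, frames [N, R, Y]
S → miss, evict R, frames [N, Y, S]
T → miss, evict Y, frames [N, S, T]
Y → miss, evict S, frames [N, T, Y]
R → miss, evict T, frames [N, Y, R]
G → miss, evict Y, frames [N, R, G]
B → miss, evict R, frames [N, G, B]
N → hit
Page faults: 16.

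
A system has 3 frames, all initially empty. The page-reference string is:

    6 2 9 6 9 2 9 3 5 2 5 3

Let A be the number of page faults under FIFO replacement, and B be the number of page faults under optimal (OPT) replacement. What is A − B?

1

Under FIFO: F F F . . . . F F F . . → 6 faults.
Under OPT: F F F . . . . F F . . . → 5 faults.
A − B = 6 − 5 = 1.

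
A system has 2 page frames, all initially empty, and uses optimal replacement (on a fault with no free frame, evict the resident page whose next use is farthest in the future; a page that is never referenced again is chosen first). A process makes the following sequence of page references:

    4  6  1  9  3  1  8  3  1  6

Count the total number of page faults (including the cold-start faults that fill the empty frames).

8

4 -> miss, frames (4)
6 -> miss, frames (4 6)
1 -> miss, evict 4, frames (6 1)
9 -> miss, evict 6, frames (1 9)
3 -> miss, evict 9, frames (1 3)
1 -> hit
8 -> miss, evict 1, frames (3 8)
3 -> hit
1 -> miss, evict 8, frames (3 1)
6 -> miss, evict 1, frames (3 6)
Page faults: 8.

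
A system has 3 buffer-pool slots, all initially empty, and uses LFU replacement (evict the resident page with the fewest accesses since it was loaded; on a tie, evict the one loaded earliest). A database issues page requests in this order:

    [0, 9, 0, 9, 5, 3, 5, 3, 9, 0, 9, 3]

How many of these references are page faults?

6

0 → fault, frames (0)
9 → fault, frames (0 9)
0 → hit
9 → hit
5 → fault, frames (0 9 5)
3 → fault, evict 5, frames (0 9 3)
5 → fault, evict 3, frames (0 9 5)
3 → fault, evict 5, frames (0 9 3)
9 → hit
0 → hit
9 → hit
3 → hit
Page faults: 6.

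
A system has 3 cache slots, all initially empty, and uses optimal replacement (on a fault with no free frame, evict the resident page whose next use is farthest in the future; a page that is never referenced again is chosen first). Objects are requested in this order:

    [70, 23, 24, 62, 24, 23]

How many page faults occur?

4

70 → miss, frames {70}
23 → miss, frames {70,23}
24 → miss, frames {70,23,24}
62 → miss, evict 70, frames {23,24,62}
24 → hit
23 → hit
Page faults: 4.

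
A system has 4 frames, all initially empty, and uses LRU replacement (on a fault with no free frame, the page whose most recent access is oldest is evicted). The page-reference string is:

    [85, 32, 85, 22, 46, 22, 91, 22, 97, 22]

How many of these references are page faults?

6

85 → fault, frames [85]
32 → fault, frames [85, 32]
85 → hit
22 → fault, frames [32, 85, 22]
46 → fault, frames [32, 85, 22, 46]
22 → hit
91 → fault, evict 32, frames [85, 46, 22, 91]
22 → hit
97 → fault, evict 85, frames [46, 91, 22, 97]
22 → hit
Page faults: 6.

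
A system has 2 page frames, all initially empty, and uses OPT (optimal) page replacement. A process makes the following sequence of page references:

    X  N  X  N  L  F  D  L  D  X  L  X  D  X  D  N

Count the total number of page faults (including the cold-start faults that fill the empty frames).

X → fault, frames [X]
N → fault, frames [X, N]
X → hit
N → hit
L → fault, evict N, frames [X, L]
F → fault, evict X, frames [L, F]
D → fault, evict F, frames [L, D]
L → hit
D → hit
X → fault, evict D, frames [L, X]
L → hit
X → hit
D → fault, evict L, frames [X, D]
X → hit
D → hit
N → fault, evict D, frames [X, N]
Page faults: 8.

8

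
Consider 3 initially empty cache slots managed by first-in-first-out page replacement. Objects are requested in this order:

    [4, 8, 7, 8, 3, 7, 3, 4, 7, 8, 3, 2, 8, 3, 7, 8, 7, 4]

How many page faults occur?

4: miss, frames [4]
8: miss, frames [4, 8]
7: miss, frames [4, 8, 7]
8: hit
3: miss, evict 4, frames [8, 7, 3]
7: hit
3: hit
4: miss, evict 8, frames [7, 3, 4]
7: hit
8: miss, evict 7, frames [3, 4, 8]
3: hit
2: miss, evict 3, frames [4, 8, 2]
8: hit
3: miss, evict 4, frames [8, 2, 3]
7: miss, evict 8, frames [2, 3, 7]
8: miss, evict 2, frames [3, 7, 8]
7: hit
4: miss, evict 3, frames [7, 8, 4]
Page faults: 11.

11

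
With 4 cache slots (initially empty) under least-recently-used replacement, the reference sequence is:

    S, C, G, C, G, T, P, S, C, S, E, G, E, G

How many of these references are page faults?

9

S: fault, frames (S)
C: fault, frames (S C)
G: fault, frames (S C G)
C: hit
G: hit
T: fault, frames (S C G T)
P: fault, evict S, frames (C G T P)
S: fault, evict C, frames (G T P S)
C: fault, evict G, frames (T P S C)
S: hit
E: fault, evict T, frames (P C S E)
G: fault, evict P, frames (C S E G)
E: hit
G: hit
Page faults: 9.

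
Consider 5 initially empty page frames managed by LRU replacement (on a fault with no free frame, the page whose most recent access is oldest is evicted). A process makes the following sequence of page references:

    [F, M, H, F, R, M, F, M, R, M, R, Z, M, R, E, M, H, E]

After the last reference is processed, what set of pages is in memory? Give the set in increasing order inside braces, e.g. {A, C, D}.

{E, H, M, R, Z}

F → fault, frames {F}
M → fault, frames {F,M}
H → fault, frames {F,M,H}
F → hit
R → fault, frames {M,H,F,R}
M → hit
F → hit
M → hit
R → hit
M → hit
R → hit
Z → fault, frames {H,F,M,R,Z}
M → hit
R → hit
E → fault, evict H, frames {F,Z,M,R,E}
M → hit
H → fault, evict F, frames {Z,R,E,M,H}
E → hit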